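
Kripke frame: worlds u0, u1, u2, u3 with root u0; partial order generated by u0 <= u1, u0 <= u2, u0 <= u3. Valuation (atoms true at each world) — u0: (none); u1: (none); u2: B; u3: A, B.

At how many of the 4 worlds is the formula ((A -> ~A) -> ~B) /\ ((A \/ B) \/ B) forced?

1

u0: does not force it — u0 ||-/- ((A -> ~A) -> ~B) /\ ((A \/ B) \/ B) since u0 fails (A -> ~A) -> ~B.
u1: does not force it — u1 ||-/- ((A -> ~A) -> ~B) /\ ((A \/ B) \/ B) since u1 fails (A \/ B) \/ B.
u2: does not force it.
u3: forces it.
Worlds forcing the formula: {u3}.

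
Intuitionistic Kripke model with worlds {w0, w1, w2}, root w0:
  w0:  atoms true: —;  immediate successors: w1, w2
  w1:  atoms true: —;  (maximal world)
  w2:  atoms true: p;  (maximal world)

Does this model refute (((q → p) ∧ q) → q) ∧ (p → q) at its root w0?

Yes

w0 ⊮ (((q → p) ∧ q) → q) ∧ (p → q) since w0 fails p → q.
So the root w0 does not force (((q → p) ∧ q) → q) ∧ (p → q); the model is a countermodel.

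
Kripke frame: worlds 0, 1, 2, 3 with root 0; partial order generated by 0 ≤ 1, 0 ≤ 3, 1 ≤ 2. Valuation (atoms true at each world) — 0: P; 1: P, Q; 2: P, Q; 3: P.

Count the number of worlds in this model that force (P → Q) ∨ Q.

2

0: does not force it — 0 ⊮ (P → Q) ∨ Q: neither disjunct is forced at 0.
1: forces it.
2: forces it.
3: does not force it.
Worlds forcing the formula: {1, 2}.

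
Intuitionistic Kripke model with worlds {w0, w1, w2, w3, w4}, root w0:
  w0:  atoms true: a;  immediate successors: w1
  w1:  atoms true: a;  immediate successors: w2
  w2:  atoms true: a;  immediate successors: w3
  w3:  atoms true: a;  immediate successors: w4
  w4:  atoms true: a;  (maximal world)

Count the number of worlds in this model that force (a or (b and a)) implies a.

w0: forces it.
w1: forces it.
w2: forces it.
w3: forces it.
w4: forces it.
Worlds forcing the formula: {w0, w1, w2, w3, w4}.

5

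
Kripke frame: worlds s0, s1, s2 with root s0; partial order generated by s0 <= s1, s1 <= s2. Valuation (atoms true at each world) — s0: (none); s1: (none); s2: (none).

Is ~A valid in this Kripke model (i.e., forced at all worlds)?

s0 ||- ~A: no world accessible from s0 forces A.
Since the root s0 forces ~A and forcing is persistent (monotone upward), every world forces it.

Yes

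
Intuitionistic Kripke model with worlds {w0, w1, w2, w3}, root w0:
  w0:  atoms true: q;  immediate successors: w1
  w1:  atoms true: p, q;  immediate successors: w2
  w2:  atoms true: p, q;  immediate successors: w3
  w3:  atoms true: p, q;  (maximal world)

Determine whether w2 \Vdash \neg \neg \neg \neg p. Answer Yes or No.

w2 \Vdash \neg \neg \neg \neg p: no world accessible from w2 forces \neg \neg \neg p.

Yes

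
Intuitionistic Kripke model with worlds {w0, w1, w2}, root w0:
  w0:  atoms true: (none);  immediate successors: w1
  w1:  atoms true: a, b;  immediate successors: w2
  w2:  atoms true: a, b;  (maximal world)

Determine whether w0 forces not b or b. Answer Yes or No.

w0 does not force not b or b: neither disjunct is forced at w0.
w0 does not force not b since w1 is accessible from w0 and w1 forces b.

No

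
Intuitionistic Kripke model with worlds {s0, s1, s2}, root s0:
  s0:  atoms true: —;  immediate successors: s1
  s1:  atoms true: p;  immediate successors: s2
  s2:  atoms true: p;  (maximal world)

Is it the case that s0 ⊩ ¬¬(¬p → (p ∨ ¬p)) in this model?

Yes

s0 ⊩ ¬¬(¬p → (p ∨ ¬p)): no world accessible from s0 forces ¬(¬p → (p ∨ ¬p)).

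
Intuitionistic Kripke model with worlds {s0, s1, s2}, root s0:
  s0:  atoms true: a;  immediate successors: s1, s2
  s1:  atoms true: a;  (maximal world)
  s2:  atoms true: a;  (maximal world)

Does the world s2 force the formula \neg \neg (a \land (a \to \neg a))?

s2 \nVdash \neg \neg (a \land (a \to \neg a)) since s2 is accessible from s2 and s2 \Vdash \neg (a \land (a \to \neg a)).
s2 \Vdash \neg (a \land (a \to \neg a)): no world accessible from s2 forces a \land (a \to \neg a).

No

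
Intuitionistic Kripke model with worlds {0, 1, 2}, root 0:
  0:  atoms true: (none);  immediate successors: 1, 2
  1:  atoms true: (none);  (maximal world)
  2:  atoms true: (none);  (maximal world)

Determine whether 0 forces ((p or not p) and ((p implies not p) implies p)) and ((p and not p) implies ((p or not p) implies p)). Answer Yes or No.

0 does not force ((p or not p) and ((p implies not p) implies p)) and ((p and not p) implies ((p or not p) implies p)) since 0 fails (p or not p) and ((p implies not p) implies p).

No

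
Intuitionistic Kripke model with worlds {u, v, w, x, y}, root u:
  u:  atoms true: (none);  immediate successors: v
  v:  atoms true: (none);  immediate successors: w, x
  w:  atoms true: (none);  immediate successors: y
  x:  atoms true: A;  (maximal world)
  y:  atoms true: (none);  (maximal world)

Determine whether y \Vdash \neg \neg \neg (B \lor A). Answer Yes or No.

Yes

y \Vdash \neg \neg \neg (B \lor A): no world accessible from y forces \neg \neg (B \lor A).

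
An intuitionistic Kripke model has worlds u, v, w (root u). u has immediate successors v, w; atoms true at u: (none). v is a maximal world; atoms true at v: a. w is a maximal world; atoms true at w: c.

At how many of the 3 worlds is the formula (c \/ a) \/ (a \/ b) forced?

u: does not force it — u ||-/- (c \/ a) \/ (a \/ b): neither disjunct is forced at u.
v: forces it.
w: forces it.
Worlds forcing the formula: {v, w}.

2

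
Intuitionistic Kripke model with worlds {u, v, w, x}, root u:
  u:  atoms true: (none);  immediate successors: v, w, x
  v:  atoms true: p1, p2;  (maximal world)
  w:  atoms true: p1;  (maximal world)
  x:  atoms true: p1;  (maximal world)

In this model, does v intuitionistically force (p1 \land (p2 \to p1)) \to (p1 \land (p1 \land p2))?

Yes

v \Vdash (p1 \land (p2 \to p1)) \to (p1 \land (p1 \land p2)): every world accessible from v that forces p1 \land (p2 \to p1) (namely v) also forces p1 \land (p1 \land p2).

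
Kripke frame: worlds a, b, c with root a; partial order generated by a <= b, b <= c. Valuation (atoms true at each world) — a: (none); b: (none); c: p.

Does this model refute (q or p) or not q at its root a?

No

a forces (q or p) or not q via the disjunct not q.
So the root a forces (q or p) or not q; the model is not a countermodel.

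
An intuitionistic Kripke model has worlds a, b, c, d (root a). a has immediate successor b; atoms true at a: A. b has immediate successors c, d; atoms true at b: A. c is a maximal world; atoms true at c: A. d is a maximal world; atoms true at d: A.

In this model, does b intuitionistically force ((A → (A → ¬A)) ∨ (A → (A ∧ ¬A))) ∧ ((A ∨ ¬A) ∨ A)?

No

b ⊮ ((A → (A → ¬A)) ∨ (A → (A ∧ ¬A))) ∧ ((A ∨ ¬A) ∨ A) since b fails (A → (A → ¬A)) ∨ (A → (A ∧ ¬A)).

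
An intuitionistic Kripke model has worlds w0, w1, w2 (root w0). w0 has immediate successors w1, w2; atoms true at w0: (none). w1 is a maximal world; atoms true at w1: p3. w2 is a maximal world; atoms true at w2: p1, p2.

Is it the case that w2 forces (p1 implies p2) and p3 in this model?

No

w2 does not force (p1 implies p2) and p3 since w2 fails p3.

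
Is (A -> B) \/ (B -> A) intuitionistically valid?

This is the Gödel–Dummett linearity axiom, which is not intuitionistically valid.
A Kripke countermodel: worlds u, v, w; order generated by u <= v, u <= w; atoms true at each world — u:{}; v:{A}; w:{B}.
u ||-/- (A -> B) \/ (B -> A): neither disjunct is forced at u.
u ||-/- A -> B: at the accessible world v, v ||- A but v ||-/- B.
v lacks atom B, so v ||-/- B.
So the root u does not force the formula.

No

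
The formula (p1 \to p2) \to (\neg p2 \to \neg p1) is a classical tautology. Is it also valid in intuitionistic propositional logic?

Yes

This is the forward direction of contraposition, which is intuitionistically derivable.
Assume p1 \to p2 and \neg p2. If p1 held then p2 would follow, contradicting \neg p2; so \neg p1.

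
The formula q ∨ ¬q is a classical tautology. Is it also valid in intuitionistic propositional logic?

No

This is the law of excluded middle, which is not intuitionistically valid.
A Kripke countermodel: worlds u0, u1; order generated by u0 ≤ u1; atoms true at each world — u0:{}; u1:{q}.
u0 ⊮ q ∨ ¬q: neither disjunct is forced at u0.
u0 lacks atom q, so u0 ⊮ q.
So the root u0 does not force the formula.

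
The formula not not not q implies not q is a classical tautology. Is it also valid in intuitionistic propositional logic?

Yes

This is triple-negation reduction, which is intuitionistically derivable.
Assume not not not q and suppose q. Then not not q (double-negation introduction), contradicting not not not q. So not q.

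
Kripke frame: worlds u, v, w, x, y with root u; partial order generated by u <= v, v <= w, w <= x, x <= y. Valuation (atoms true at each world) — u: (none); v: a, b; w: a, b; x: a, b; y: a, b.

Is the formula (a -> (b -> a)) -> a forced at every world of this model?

Not every world: u ||-/- (a -> (b -> a)) -> a.
u ||-/- (a -> (b -> a)) -> a: already at u itself, u ||- a -> (b -> a) but u ||-/- a.
u lacks atom a, so u ||-/- a.

No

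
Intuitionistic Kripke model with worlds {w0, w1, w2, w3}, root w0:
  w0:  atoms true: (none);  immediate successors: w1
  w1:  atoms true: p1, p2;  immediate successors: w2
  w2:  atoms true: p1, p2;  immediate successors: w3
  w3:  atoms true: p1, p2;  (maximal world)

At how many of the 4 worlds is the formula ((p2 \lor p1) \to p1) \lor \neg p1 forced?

4

w0: forces it.
w1: forces it.
w2: forces it.
w3: forces it.
Worlds forcing the formula: {w0, w1, w2, w3}.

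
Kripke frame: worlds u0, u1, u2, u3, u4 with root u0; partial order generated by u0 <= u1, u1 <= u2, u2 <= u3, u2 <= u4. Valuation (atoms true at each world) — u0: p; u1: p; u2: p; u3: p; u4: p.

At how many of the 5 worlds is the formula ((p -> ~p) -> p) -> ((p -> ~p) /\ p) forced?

0

u0: does not force it — u0 ||-/- ((p -> ~p) -> p) -> ((p -> ~p) /\ p): already at u0 itself, u0 ||- (p -> ~p) -> p but u0 ||-/- (p -> ~p) /\ p.
u1: does not force it.
u2: does not force it.
u3: does not force it.
u4: does not force it.
Worlds forcing the formula: { }.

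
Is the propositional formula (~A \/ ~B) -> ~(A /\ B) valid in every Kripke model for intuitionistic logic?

Yes

This is a constructively valid De Morgan direction (disjunction of negations to negated conjunction), which is intuitionistically derivable.
If ~A holds at a world then no accessible world forces A, hence none forces A /\ B; likewise for ~B.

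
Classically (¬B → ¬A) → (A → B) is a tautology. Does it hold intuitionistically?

No

This is the converse of contraposition, which is not intuitionistically valid.
A Kripke countermodel: worlds w0, w1; order generated by w0 ≤ w1; atoms true at each world — w0:{A}; w1:{A,B}.
w0 ⊮ (¬B → ¬A) → (A → B): already at w0 itself, w0 ⊩ ¬B → ¬A but w0 ⊮ A → B.
w0 ⊮ A → B: already at w0 itself, w0 ⊩ A but w0 ⊮ B.
w0 lacks atom B, so w0 ⊮ B.
So the root w0 does not force the formula.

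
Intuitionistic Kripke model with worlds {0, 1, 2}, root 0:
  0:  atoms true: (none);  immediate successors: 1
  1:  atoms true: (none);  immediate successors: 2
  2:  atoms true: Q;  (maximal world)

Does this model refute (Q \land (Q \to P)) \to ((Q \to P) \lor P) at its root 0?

0 \Vdash (Q \land (Q \to P)) \to ((Q \to P) \lor P) vacuously: no world accessible from 0 forces the antecedent Q \land (Q \to P).
So the root 0 forces (Q \land (Q \to P)) \to ((Q \to P) \lor P); the model is not a countermodel.

No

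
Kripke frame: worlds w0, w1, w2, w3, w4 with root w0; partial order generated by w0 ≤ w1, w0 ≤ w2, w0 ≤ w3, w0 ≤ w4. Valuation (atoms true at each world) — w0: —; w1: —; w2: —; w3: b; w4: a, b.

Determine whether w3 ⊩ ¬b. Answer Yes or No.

w3 ⊮ ¬b since w3 is accessible from w3 and w3 ⊩ b.

No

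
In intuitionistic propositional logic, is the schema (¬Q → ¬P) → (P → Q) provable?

This is the converse of contraposition, which is not intuitionistically valid.
A Kripke countermodel: worlds u, v; order generated by u ≤ v; atoms true at each world — u:{P}; v:{P,Q}.
u ⊮ (¬Q → ¬P) → (P → Q): already at u itself, u ⊩ ¬Q → ¬P but u ⊮ P → Q.
u ⊮ P → Q: already at u itself, u ⊩ P but u ⊮ Q.
u lacks atom Q, so u ⊮ Q.
So the root u does not force the formula.

No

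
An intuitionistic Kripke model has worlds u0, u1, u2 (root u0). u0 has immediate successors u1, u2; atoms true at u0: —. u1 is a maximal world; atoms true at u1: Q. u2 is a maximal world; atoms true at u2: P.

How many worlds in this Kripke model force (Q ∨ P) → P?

u0: does not force it — u0 ⊮ (Q ∨ P) → P: at the accessible world u1, u1 ⊩ Q ∨ P but u1 ⊮ P.
u1: does not force it.
u2: forces it.
Worlds forcing the formula: {u2}.

1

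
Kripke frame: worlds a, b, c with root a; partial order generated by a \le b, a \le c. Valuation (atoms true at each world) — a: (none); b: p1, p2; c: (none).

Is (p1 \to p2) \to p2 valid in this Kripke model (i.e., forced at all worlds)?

No

Not every world: a \nVdash (p1 \to p2) \to p2.
a \nVdash (p1 \to p2) \to p2: already at a itself, a \Vdash p1 \to p2 but a \nVdash p2.
a lacks atom p2, so a \nVdash p2.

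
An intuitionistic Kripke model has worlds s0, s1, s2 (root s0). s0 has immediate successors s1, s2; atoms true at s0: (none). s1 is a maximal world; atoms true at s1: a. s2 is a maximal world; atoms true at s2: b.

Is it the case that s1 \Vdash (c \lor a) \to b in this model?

No

s1 \nVdash (c \lor a) \to b: already at s1 itself, s1 \Vdash c \lor a but s1 \nVdash b.
s1 lacks atom b, so s1 \nVdash b.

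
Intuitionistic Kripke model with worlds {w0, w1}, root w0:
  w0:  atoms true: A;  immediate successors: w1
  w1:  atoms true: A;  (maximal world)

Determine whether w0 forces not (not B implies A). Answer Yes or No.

w0 does not force not (not B implies A) since w0 is accessible from w0 and w0 forces not B implies A.
w0 forces not B implies A: every world accessible from w0 that forces not B (namely w0, w1) also forces A.

No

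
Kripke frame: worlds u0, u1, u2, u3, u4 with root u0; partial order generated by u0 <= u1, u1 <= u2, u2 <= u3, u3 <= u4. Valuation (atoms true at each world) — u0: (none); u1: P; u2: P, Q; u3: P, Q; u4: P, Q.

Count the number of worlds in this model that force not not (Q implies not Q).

u0: does not force it — u0 does not force not not (Q implies not Q) since u0 is accessible from u0 and u0 forces not (Q implies not Q).
u1: does not force it — u1 does not force not not (Q implies not Q) since u1 is accessible from u1 and u1 forces not (Q implies not Q).
u2: does not force it.
u3: does not force it.
u4: does not force it.
Worlds forcing the formula: { }.

0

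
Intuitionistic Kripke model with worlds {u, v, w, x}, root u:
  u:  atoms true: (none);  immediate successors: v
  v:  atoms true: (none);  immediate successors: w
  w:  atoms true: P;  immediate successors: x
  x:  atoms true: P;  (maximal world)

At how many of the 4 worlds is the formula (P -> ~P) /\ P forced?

0

u: does not force it — u ||-/- (P -> ~P) /\ P since u fails P -> ~P.
v: does not force it — v ||-/- (P -> ~P) /\ P since v fails P -> ~P.
w: does not force it.
x: does not force it.
Worlds forcing the formula: { }.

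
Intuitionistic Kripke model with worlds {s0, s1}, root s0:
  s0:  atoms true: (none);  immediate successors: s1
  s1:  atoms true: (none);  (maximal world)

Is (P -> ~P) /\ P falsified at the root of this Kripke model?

s0 ||-/- (P -> ~P) /\ P since s0 fails P.
So the root s0 does not force (P -> ~P) /\ P; the model is a countermodel.

Yes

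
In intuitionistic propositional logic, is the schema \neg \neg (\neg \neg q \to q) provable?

Yes

This is the double negation of double-negation elimination, which is intuitionistically derivable.
By Glivenko's theorem the double negation of any classical propositional tautology is intuitionistically provable; \neg \neg q \to q is classically a tautology.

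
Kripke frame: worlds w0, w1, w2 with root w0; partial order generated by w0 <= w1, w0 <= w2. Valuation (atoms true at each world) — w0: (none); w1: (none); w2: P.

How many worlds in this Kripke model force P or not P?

w0: does not force it — w0 does not force P or not P: neither disjunct is forced at w0.
w1: forces it.
w2: forces it.
Worlds forcing the formula: {w1, w2}.

2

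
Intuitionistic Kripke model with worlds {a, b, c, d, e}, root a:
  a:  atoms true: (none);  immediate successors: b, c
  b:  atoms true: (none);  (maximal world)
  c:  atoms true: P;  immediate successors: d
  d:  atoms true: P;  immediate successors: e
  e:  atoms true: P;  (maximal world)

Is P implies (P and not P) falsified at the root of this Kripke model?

Yes

a does not force P implies (P and not P): at the accessible world c, c forces P but c does not force P and not P.
c does not force P and not P since c fails not P.
So the root a does not force P implies (P and not P); the model is a countermodel.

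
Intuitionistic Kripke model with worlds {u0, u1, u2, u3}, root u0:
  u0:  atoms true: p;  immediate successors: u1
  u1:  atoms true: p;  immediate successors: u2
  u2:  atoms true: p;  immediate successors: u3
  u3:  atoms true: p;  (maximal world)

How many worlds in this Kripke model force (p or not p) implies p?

u0: forces it.
u1: forces it.
u2: forces it.
u3: forces it.
Worlds forcing the formula: {u0, u1, u2, u3}.

4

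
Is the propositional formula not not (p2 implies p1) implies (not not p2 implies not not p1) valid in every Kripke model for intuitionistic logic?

This is the distribution of double negation over implication, which is intuitionistically derivable.
Assume not not (p2 implies p1) and not not p2; suppose not p1. Then p2 implies p1 would give not p2 (by contraposition), contradicting not not p2; so not (p2 implies p1), contradicting not not (p2 implies p1). Hence not not p1.

Yes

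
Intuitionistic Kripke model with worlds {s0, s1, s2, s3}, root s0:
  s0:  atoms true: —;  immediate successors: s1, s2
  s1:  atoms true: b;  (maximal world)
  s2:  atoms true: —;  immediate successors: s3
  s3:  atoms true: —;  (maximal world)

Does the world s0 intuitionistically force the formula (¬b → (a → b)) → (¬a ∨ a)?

Yes

s0 ⊩ (¬b → (a → b)) → (¬a ∨ a): every world accessible from s0 that forces ¬b → (a → b) (namely s0, s1, s2, s3) also forces ¬a ∨ a.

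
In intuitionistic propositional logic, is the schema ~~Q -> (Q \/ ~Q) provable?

This is a variant of double-negation elimination (deriving excluded middle from double negation), which is not intuitionistically valid.
A Kripke countermodel: worlds s0, s1; order generated by s0 <= s1; atoms true at each world — s0:{}; s1:{Q}.
s0 ||-/- ~~Q -> (Q \/ ~Q): already at s0 itself, s0 ||- ~~Q but s0 ||-/- Q \/ ~Q.
s0 ||-/- Q \/ ~Q: neither disjunct is forced at s0.
s0 lacks atom Q, so s0 ||-/- Q.
So the root s0 does not force the formula.

No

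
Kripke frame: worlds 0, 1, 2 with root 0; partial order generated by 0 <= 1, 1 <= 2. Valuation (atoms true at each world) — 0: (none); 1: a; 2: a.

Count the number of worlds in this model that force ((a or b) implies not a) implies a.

3

0: forces it.
1: forces it.
2: forces it.
Worlds forcing the formula: {0, 1, 2}.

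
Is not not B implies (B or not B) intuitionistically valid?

This is a variant of double-negation elimination (deriving excluded middle from double negation), which is not intuitionistically valid.
A Kripke countermodel: worlds w0, w1; order generated by w0 <= w1; atoms true at each world — w0:{}; w1:{B}.
w0 does not force not not B implies (B or not B): already at w0 itself, w0 forces not not B but w0 does not force B or not B.
w0 does not force B or not B: neither disjunct is forced at w0.
w0 lacks atom B, so w0 does not force B.
So the root w0 does not force the formula.

No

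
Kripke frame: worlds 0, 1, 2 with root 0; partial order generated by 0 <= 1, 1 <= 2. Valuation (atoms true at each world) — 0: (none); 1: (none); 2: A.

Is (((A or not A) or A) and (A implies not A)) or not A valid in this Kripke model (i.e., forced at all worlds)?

Not every world: 0 does not force (((A or not A) or A) and (A implies not A)) or not A.
0 does not force (((A or not A) or A) and (A implies not A)) or not A: neither disjunct is forced at 0.
0 does not force ((A or not A) or A) and (A implies not A) since 0 fails (A or not A) or A.

No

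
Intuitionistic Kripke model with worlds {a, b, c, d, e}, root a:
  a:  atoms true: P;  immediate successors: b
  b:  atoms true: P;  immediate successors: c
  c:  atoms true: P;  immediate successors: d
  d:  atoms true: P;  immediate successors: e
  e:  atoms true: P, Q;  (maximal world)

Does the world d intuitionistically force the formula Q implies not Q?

d does not force Q implies not Q: at the accessible world e, e forces Q but e does not force not Q.
e does not force not Q since e is accessible from e and e forces Q.

No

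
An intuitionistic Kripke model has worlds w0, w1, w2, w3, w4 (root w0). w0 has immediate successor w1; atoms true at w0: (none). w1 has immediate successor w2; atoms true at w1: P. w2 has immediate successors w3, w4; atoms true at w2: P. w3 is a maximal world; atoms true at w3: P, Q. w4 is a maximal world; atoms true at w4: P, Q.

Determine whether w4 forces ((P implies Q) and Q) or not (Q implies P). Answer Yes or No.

Yes

w4 forces ((P implies Q) and Q) or not (Q implies P) via the disjunct (P implies Q) and Q.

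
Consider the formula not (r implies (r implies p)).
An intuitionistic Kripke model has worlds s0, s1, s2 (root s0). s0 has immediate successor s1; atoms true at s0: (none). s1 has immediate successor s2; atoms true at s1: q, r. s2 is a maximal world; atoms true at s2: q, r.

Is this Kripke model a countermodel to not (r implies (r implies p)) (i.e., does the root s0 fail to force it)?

No

s0 forces not (r implies (r implies p)): no world accessible from s0 forces r implies (r implies p).
So the root s0 forces not (r implies (r implies p)); the model is not a countermodel.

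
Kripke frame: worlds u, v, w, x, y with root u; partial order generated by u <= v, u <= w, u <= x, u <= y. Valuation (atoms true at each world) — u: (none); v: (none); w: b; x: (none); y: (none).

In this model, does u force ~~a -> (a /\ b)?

Yes

u ||- ~~a -> (a /\ b) vacuously: no world accessible from u forces the antecedent ~~a.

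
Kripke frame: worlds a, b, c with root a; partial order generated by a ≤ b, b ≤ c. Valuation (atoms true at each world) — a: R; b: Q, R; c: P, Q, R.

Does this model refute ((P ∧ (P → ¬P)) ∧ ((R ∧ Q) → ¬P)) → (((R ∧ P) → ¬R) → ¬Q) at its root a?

No

a ⊩ ((P ∧ (P → ¬P)) ∧ ((R ∧ Q) → ¬P)) → (((R ∧ P) → ¬R) → ¬Q) vacuously: no world accessible from a forces the antecedent (P ∧ (P → ¬P)) ∧ ((R ∧ Q) → ¬P).
So the root a forces ((P ∧ (P → ¬P)) ∧ ((R ∧ Q) → ¬P)) → (((R ∧ P) → ¬R) → ¬Q); the model is not a countermodel.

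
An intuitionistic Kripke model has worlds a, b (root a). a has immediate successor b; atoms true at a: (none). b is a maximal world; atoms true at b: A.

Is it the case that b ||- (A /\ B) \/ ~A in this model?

b ||-/- (A /\ B) \/ ~A: neither disjunct is forced at b.
b ||-/- A /\ B since b fails B.

No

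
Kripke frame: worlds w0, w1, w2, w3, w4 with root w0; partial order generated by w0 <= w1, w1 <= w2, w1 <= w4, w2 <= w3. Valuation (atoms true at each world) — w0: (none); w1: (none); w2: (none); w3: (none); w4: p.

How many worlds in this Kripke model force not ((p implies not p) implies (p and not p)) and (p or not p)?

w0: does not force it — w0 does not force not ((p implies not p) implies (p and not p)) and (p or not p) since w0 fails not ((p implies not p) implies (p and not p)).
w1: does not force it — w1 does not force not ((p implies not p) implies (p and not p)) and (p or not p) since w1 fails not ((p implies not p) implies (p and not p)).
w2: forces it.
w3: forces it.
w4: does not force it — w4 does not force not ((p implies not p) implies (p and not p)) and (p or not p) since w4 fails not ((p implies not p) implies (p and not p)).
Worlds forcing the formula: {w2, w3}.

2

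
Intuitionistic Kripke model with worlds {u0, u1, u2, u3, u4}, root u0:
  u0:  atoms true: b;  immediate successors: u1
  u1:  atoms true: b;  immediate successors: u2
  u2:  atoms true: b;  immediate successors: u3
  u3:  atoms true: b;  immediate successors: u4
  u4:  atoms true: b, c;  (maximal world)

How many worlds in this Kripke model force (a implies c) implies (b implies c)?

1

u0: does not force it — u0 does not force (a implies c) implies (b implies c): already at u0 itself, u0 forces a implies c but u0 does not force b implies c.
u1: does not force it — u1 does not force (a implies c) implies (b implies c): already at u1 itself, u1 forces a implies c but u1 does not force b implies c.
u2: does not force it — u2 does not force (a implies c) implies (b implies c): already at u2 itself, u2 forces a implies c but u2 does not force b implies c.
u3: does not force it.
u4: forces it.
Worlds forcing the formula: {u4}.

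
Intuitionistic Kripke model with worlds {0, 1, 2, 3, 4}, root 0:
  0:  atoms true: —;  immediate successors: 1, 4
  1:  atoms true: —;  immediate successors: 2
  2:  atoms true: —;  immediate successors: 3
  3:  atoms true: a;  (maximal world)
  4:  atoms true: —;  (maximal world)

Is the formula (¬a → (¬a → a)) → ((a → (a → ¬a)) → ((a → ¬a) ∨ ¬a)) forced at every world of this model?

Yes

0 ⊩ (¬a → (¬a → a)) → ((a → (a → ¬a)) → ((a → ¬a) ∨ ¬a)): every world accessible from 0 that forces ¬a → (¬a → a) (namely 1, 2, 3) also forces (a → (a → ¬a)) → ((a → ¬a) ∨ ¬a).
Since the root 0 forces (¬a → (¬a → a)) → ((a → (a → ¬a)) → ((a → ¬a) ∨ ¬a)) and forcing is persistent (monotone upward), every world forces it.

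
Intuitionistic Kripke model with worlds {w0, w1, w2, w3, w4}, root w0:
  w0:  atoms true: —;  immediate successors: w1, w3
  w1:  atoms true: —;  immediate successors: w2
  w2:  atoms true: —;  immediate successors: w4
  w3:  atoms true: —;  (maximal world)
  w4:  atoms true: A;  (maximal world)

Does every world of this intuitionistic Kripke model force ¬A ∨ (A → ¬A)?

Not every world: w0 ⊮ ¬A ∨ (A → ¬A).
w0 ⊮ ¬A ∨ (A → ¬A): neither disjunct is forced at w0.
w0 ⊮ ¬A since w4 is accessible from w0 and w4 ⊩ A.

No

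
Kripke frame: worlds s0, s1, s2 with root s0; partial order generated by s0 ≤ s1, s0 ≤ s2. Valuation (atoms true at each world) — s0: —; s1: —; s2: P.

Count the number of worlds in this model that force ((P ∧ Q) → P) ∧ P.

s0: does not force it — s0 ⊮ ((P ∧ Q) → P) ∧ P since s0 fails P.
s1: does not force it — s1 ⊮ ((P ∧ Q) → P) ∧ P since s1 fails P.
s2: forces it.
Worlds forcing the formula: {s2}.

1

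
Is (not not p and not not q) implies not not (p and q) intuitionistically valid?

This is the distribution of double negation over conjunction, which is intuitionistically derivable.
Assume not not p, not not q, and not (p and q). From p we'd get not q (since p and q is refuted), contradicting not not q; so not p, contradicting not not p.

Yes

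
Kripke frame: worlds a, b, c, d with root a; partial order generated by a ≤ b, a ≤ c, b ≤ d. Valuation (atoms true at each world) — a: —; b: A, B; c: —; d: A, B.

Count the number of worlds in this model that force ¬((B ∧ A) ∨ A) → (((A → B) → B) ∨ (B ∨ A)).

a: does not force it — a ⊮ ¬((B ∧ A) ∨ A) → (((A → B) → B) ∨ (B ∨ A)): at the accessible world c, c ⊩ ¬((B ∧ A) ∨ A) but c ⊮ ((A → B) → B) ∨ (B ∨ A).
b: forces it.
c: does not force it — c ⊮ ¬((B ∧ A) ∨ A) → (((A → B) → B) ∨ (B ∨ A)): already at c itself, c ⊩ ¬((B ∧ A) ∨ A) but c ⊮ ((A → B) → B) ∨ (B ∨ A).
d: forces it.
Worlds forcing the formula: {b, d}.

2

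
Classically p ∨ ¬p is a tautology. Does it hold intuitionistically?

No

This is the law of excluded middle, which is not intuitionistically valid.
A Kripke countermodel: worlds 0, 1; order generated by 0 ≤ 1; atoms true at each world — 0:{}; 1:{p}.
0 ⊮ p ∨ ¬p: neither disjunct is forced at 0.
0 lacks atom p, so 0 ⊮ p.
So the root 0 does not force the formula.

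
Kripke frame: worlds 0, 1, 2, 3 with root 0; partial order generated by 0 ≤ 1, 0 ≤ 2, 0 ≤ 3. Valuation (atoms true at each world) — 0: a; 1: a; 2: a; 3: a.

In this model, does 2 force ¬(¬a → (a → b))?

No

2 ⊮ ¬(¬a → (a → b)) since 2 is accessible from 2 and 2 ⊩ ¬a → (a → b).
2 ⊩ ¬a → (a → b) vacuously: no world accessible from 2 forces the antecedent ¬a.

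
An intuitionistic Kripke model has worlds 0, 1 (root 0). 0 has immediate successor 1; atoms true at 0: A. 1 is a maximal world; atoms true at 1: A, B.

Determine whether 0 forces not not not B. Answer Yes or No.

0 does not force not not not B since 0 is accessible from 0 and 0 forces not not B.
0 forces not not B: no world accessible from 0 forces not B.

No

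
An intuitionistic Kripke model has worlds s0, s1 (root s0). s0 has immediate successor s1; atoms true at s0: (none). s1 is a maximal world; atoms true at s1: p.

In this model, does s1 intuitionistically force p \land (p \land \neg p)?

s1 \nVdash p \land (p \land \neg p) since s1 fails p \land \neg p.

No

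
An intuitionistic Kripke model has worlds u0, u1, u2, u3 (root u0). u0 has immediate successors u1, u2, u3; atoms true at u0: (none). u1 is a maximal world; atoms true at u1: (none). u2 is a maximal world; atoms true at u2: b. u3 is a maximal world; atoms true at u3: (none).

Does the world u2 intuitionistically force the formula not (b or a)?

No

u2 does not force not (b or a) since u2 is accessible from u2 and u2 forces b or a.
u2 forces b or a via the disjunct b.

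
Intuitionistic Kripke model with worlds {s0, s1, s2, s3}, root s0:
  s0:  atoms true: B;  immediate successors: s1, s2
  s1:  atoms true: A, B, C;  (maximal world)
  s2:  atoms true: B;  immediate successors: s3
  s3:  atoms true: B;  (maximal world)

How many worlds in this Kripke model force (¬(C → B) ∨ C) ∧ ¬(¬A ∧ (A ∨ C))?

s0: does not force it — s0 ⊮ (¬(C → B) ∨ C) ∧ ¬(¬A ∧ (A ∨ C)) since s0 fails ¬(C → B) ∨ C.
s1: forces it.
s2: does not force it — s2 ⊮ (¬(C → B) ∨ C) ∧ ¬(¬A ∧ (A ∨ C)) since s2 fails ¬(C → B) ∨ C.
s3: does not force it — s3 ⊮ (¬(C → B) ∨ C) ∧ ¬(¬A ∧ (A ∨ C)) since s3 fails ¬(C → B) ∨ C.
Worlds forcing the formula: {s1}.

1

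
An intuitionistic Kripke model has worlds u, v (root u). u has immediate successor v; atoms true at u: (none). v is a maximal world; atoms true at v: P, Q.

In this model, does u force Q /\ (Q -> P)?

u ||-/- Q /\ (Q -> P) since u fails Q.

No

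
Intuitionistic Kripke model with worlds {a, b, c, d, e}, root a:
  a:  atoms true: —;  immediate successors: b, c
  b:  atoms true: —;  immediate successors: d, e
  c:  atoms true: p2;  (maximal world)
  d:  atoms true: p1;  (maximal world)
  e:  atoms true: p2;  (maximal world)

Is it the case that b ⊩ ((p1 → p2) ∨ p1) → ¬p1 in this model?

No

b ⊮ ((p1 → p2) ∨ p1) → ¬p1: at the accessible world d, d ⊩ (p1 → p2) ∨ p1 but d ⊮ ¬p1.
d ⊮ ¬p1 since d is accessible from d and d ⊩ p1.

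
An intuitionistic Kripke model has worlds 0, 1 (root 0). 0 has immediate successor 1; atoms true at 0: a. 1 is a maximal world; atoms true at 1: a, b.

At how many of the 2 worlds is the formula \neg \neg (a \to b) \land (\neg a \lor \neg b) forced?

0

0: does not force it — 0 \nVdash \neg \neg (a \to b) \land (\neg a \lor \neg b) since 0 fails \neg a \lor \neg b.
1: does not force it — 1 \nVdash \neg \neg (a \to b) \land (\neg a \lor \neg b) since 1 fails \neg a \lor \neg b.
Worlds forcing the formula: { }.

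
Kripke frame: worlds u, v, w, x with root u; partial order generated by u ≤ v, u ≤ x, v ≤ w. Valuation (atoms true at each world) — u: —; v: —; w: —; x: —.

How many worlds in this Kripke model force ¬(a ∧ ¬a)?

4

u: forces it.
v: forces it.
w: forces it.
x: forces it.
Worlds forcing the formula: {u, v, w, x}.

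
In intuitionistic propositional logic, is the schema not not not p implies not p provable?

This is triple-negation reduction, which is intuitionistically derivable.
Assume not not not p and suppose p. Then not not p (double-negation introduction), contradicting not not not p. So not p.

Yes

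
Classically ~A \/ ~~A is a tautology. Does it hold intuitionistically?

This is the weak law of excluded middle, which is not intuitionistically valid.
A Kripke countermodel: worlds u0, u1, u2; order generated by u0 <= u1, u0 <= u2; atoms true at each world — u0:{}; u1:{A}; u2:{}.
u0 ||-/- ~A \/ ~~A: neither disjunct is forced at u0.
u0 ||-/- ~A since u1 is accessible from u0 and u1 ||- A.
So the root u0 does not force the formula.

No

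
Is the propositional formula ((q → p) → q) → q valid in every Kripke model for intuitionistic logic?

This is Peirce's law, which is not intuitionistically valid.
A Kripke countermodel: worlds 0, 1; order generated by 0 ≤ 1; atoms true at each world — 0:{}; 1:{q}.
0 ⊮ ((q → p) → q) → q: already at 0 itself, 0 ⊩ (q → p) → q but 0 ⊮ q.
0 lacks atom q, so 0 ⊮ q.
So the root 0 does not force the formula.

No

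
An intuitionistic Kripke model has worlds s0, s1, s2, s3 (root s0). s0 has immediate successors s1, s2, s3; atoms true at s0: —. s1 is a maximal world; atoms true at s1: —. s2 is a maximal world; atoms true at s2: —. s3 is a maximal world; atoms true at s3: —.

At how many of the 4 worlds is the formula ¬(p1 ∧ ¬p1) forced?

s0: forces it.
s1: forces it.
s2: forces it.
s3: forces it.
Worlds forcing the formula: {s0, s1, s2, s3}.

4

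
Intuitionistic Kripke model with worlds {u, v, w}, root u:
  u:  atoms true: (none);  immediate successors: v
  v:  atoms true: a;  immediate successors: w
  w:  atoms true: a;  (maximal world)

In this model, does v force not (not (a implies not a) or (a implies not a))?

No

v does not force not (not (a implies not a) or (a implies not a)) since v is accessible from v and v forces not (a implies not a) or (a implies not a).
v forces not (a implies not a) or (a implies not a) via the disjunct not (a implies not a).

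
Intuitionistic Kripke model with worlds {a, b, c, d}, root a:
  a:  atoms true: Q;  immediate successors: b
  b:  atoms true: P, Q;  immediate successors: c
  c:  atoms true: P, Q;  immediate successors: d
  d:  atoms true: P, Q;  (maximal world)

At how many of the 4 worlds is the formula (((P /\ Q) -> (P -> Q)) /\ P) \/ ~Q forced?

3

a: does not force it — a ||-/- (((P /\ Q) -> (P -> Q)) /\ P) \/ ~Q: neither disjunct is forced at a.
b: forces it.
c: forces it.
d: forces it.
Worlds forcing the formula: {b, c, d}.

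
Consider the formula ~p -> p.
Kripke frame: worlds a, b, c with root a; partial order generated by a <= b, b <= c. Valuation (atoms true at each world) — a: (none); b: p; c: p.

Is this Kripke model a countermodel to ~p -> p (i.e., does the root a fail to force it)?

a ||- ~p -> p vacuously: no world accessible from a forces the antecedent ~p.
So the root a forces ~p -> p; the model is not a countermodel.

No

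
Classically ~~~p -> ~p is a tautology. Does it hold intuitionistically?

This is triple-negation reduction, which is intuitionistically derivable.
Assume ~~~p and suppose p. Then ~~p (double-negation introduction), contradicting ~~~p. So ~p.

Yes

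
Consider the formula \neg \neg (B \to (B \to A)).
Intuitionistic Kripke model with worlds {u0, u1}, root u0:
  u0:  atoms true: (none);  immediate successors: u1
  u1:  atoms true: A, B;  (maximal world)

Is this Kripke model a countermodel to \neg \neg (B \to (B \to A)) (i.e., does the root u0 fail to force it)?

No

u0 \Vdash \neg \neg (B \to (B \to A)): no world accessible from u0 forces \neg (B \to (B \to A)).
So the root u0 forces \neg \neg (B \to (B \to A)); the model is not a countermodel.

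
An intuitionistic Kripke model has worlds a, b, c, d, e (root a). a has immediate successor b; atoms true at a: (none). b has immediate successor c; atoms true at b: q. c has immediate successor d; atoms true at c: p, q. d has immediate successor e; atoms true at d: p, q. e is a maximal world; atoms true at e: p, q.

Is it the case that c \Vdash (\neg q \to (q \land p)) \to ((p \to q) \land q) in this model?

Yes

c \Vdash (\neg q \to (q \land p)) \to ((p \to q) \land q): every world accessible from c that forces \neg q \to (q \land p) (namely c, d, e) also forces (p \to q) \land q.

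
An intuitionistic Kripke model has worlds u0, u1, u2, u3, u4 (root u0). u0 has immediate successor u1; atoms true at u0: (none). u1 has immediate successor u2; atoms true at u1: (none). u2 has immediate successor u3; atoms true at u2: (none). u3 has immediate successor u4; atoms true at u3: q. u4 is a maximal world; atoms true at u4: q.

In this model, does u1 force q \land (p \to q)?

u1 \nVdash q \land (p \to q) since u1 fails q.

No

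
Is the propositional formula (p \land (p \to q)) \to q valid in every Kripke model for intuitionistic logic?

Yes

This is modus ponens in implicational form, which is intuitionistically derivable.
If a world forces p and p \to q, then applying the implication at that world (which is accessible from itself) gives q.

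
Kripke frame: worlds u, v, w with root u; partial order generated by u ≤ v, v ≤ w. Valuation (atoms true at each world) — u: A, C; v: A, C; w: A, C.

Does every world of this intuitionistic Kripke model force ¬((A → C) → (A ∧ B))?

Yes

u ⊩ ¬((A → C) → (A ∧ B)): no world accessible from u forces (A → C) → (A ∧ B).
Since the root u forces ¬((A → C) → (A ∧ B)) and forcing is persistent (monotone upward), every world forces it.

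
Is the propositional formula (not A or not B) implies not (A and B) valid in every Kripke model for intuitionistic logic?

Yes

This is a constructively valid De Morgan direction (disjunction of negations to negated conjunction), which is intuitionistically derivable.
If not A holds at a world then no accessible world forces A, hence none forces A and B; likewise for not B.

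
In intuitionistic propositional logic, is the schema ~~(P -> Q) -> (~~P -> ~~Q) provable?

Yes

This is the distribution of double negation over implication, which is intuitionistically derivable.
Assume ~~(P -> Q) and ~~P; suppose ~Q. Then P -> Q would give ~P (by contraposition), contradicting ~~P; so ~(P -> Q), contradicting ~~(P -> Q). Hence ~~Q.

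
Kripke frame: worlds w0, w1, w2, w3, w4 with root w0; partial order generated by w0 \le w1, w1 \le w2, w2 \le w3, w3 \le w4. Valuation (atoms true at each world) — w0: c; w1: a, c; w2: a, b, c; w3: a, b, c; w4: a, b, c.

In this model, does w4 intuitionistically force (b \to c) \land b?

Yes

w4 \Vdash (b \to c) \land b since w4 forces both conjuncts.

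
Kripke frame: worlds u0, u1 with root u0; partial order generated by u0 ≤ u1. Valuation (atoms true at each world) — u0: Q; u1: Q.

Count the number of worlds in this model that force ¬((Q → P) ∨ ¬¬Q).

0

u0: does not force it — u0 ⊮ ¬((Q → P) ∨ ¬¬Q) since u0 is accessible from u0 and u0 ⊩ (Q → P) ∨ ¬¬Q.
u1: does not force it.
Worlds forcing the formula: { }.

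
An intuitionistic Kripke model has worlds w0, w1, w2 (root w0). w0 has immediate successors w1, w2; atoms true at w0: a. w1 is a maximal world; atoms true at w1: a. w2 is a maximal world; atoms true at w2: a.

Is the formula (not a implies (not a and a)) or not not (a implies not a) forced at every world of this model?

Yes

w0 forces (not a implies (not a and a)) or not not (a implies not a) via the disjunct not a implies (not a and a).
Since the root w0 forces (not a implies (not a and a)) or not not (a implies not a) and forcing is persistent (monotone upward), every world forces it.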